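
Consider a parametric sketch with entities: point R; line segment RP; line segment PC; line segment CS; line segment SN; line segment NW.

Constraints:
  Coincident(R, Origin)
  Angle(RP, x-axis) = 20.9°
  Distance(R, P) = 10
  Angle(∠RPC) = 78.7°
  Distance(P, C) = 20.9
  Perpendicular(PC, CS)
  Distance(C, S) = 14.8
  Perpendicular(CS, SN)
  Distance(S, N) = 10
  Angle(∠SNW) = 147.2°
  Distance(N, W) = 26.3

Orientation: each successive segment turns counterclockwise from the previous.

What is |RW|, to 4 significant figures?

16.09

R is at the origin; RP runs at 20.9° with length 10.0, so P = (9.342, 3.567). ∠RPC = 78.7° gives PC at 122.2° from the x-axis; with |PC| = 20.9, C = (-1.795, 21.25). The perpendicularity gives CS at right angles to PC, so CS runs at -147.8°; with |CS| = 14.8, S = (-14.32, 13.37). CS ⟂ SN, so SN runs at -57.80°; with |SN| = 10.0, N = (-8.990, 4.904). ∠SNW = 147.2° gives NW at -25.00° from the x-axis; with |NW| = 26.3, W = (14.85, -6.211). Then |RW| = |W − R| = 16.09.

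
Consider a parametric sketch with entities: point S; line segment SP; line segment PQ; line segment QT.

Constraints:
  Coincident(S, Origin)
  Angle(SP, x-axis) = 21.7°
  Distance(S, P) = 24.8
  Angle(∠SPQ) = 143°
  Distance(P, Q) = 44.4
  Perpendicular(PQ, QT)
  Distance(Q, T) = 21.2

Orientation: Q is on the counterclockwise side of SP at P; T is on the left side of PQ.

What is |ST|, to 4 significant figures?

64.51

∠SPQ = 143.0°, so PQ runs at 21.7° + (180° − 143.0°) = 58.70° from the x-axis; with |PQ| = 44.4, Q = P + 44.4·(cos 58.70°, sin 58.70°) = (46.11, 47.11). The perpendicularity gives QT at right angles to PQ; with |QT| = 21.2 on the left of PQ, T = Q + 21.2·(-0.8545, 0.5195) = (27.99, 58.12). Then |ST| = |T − S| = 64.51.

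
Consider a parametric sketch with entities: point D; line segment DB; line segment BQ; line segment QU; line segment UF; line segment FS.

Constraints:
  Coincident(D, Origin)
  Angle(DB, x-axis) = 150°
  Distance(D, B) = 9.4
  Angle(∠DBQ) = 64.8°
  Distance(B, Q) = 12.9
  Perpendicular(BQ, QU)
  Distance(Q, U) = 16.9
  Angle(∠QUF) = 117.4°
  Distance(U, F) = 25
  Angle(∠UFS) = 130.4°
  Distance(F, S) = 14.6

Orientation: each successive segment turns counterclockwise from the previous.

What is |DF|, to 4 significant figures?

23.93

D is at the origin; DB runs at 150.0° with length 9.4, so B = (-8.141, 4.700). ∠DBQ = 64.8° gives BQ at -94.80° from the x-axis; with |BQ| = 12.9, Q = (-9.220, -8.155). BQ is perpendicular to QU, so QU runs at -4.800°; with |QU| = 16.9, U = (7.621, -9.569). ∠QUF = 117.4° gives UF at 57.80° from the x-axis; with |UF| = 25.0, F = (20.94, 11.59). Then |DF| = |F − D| = 23.93.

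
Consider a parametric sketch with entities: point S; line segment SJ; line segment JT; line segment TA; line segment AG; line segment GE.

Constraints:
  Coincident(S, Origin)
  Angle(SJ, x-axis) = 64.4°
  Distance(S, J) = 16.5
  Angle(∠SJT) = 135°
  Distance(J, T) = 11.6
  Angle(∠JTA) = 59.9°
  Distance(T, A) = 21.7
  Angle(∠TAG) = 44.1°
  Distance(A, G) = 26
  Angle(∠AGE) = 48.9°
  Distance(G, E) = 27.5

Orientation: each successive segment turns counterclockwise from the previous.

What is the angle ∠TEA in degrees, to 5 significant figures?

74.650°

S is at the origin; SJ runs at 64.4° with length 16.5, so J = (7.1294, 14.880). ∠SJT = 135.0° gives JT at 109.40° from the x-axis; with |JT| = 11.6, T = (3.2763, 25.822). ∠JTA = 59.9° gives TA at -130.50° from the x-axis; with |TA| = 21.7, A = (-10.817, 9.3208). ∠TAG = 44.1° gives AG at 5.4000° from the x-axis; with |AG| = 26.0, G = (15.068, 11.768). ∠AGE = 48.9° gives GE at 136.50° from the x-axis; with |GE| = 27.5, E = (-4.8799, 30.697). Then cos ∠TEA = ET·EA / (|ET||EA|), giving 74.650°.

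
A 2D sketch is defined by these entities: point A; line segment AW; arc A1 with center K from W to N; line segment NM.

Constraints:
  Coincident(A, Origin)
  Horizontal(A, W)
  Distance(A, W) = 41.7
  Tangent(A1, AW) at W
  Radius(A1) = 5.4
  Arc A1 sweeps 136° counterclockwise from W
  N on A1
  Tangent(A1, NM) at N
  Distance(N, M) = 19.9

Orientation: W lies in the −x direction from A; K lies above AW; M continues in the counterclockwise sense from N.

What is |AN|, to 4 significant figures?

39.07

A is at the origin; AW is horizontal with |AW| = 41.7 and W on the −x side, so W = (-41.70, 0.000). A1 meets AW tangentially, so KW is at right angles to AW, so K = W + (0, 5.4) = (-41.70, 5.400). On A1, W sits at bearing -90° from K; a 136° counterclockwise sweep puts N at bearing 46°, so N = K + 5.4·(cos 46°, sin 46°) = (-37.95, 9.284). Then |AN| = |N − A| = 39.07.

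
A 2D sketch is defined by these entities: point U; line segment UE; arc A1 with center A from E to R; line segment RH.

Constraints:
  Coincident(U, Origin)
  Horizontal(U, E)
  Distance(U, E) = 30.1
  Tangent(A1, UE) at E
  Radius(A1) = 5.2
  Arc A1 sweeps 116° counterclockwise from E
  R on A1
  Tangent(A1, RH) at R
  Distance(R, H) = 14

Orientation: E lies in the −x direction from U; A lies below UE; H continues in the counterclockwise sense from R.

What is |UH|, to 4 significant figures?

34.97

On A1, E sits at bearing 90° from A; a 116° counterclockwise sweep puts R at bearing 206°, so R = A + 5.2·(cos 206°, sin 206°) = (-34.77, -7.480). Tangency of A1 to RH means the radius AR is perpendicular to RH, so RH runs along (−sin 206°, cos 206°); with |RH| = 14.0, H = (-28.64, -20.06). Then |UH| = |H − U| = 34.97.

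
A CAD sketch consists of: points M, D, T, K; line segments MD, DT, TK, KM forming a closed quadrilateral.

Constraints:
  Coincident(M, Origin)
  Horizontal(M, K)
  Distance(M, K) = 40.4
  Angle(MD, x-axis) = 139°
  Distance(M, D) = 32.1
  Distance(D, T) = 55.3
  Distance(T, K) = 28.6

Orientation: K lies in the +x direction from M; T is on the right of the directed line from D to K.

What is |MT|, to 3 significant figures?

23.2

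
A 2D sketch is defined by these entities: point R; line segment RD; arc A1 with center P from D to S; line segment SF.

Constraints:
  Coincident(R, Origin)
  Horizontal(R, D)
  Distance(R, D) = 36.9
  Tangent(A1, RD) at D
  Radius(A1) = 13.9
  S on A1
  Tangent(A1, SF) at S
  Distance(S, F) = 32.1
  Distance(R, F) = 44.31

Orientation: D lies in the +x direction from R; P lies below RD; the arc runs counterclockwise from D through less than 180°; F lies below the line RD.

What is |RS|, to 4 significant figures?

25.66

R is at the origin; R and D share the same y with |RD| = 36.9 and D on the +x side, so D = (36.90, 0.000). Tangency of A1 to RD means the radius PD is perpendicular to RD, so P = D + (0, -13.9) = (36.90, -13.90). Since PS ⟂ SF (tangency), |PF| = √(13.9² + 32.1²) = 34.98 regardless of where S sits on A1. So F lies on both circle(R, 44.31) and circle(P, 34.98); the below-RD intersection is F = (15.45, -41.53). S is the foot of the tangent from F: S = (23.44, -10.44).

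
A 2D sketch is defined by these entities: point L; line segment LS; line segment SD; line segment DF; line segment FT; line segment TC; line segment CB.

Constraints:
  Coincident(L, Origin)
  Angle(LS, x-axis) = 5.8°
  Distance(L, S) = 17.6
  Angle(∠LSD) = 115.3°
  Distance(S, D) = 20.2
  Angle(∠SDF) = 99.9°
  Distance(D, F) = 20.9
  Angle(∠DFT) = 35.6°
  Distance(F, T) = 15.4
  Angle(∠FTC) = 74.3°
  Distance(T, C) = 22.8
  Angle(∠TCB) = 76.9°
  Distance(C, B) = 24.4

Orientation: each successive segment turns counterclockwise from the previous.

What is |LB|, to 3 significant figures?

47.5

L is at the origin; LS runs at 5.8° with length 17.6, so S = (17.5, 1.78). ∠LSD = 115.3° gives SD at 70.5° from the x-axis; with |SD| = 20.2, D = (24.3, 20.8). ∠SDF = 99.9° gives DF at 151° from the x-axis; with |DF| = 20.9, F = (6.04, 31.1). ∠DFT = 35.6° gives FT at -65.0° from the x-axis; with |FT| = 15.4, T = (12.6, 17.1). ∠FTC = 74.3° gives TC at 40.7° from the x-axis; with |TC| = 22.8, C = (29.8, 32.0). ∠TCB = 76.9° gives CB at 144° from the x-axis; with |CB| = 24.4, B = (10.1, 46.4). Then |LB| = |B − L| = 47.5.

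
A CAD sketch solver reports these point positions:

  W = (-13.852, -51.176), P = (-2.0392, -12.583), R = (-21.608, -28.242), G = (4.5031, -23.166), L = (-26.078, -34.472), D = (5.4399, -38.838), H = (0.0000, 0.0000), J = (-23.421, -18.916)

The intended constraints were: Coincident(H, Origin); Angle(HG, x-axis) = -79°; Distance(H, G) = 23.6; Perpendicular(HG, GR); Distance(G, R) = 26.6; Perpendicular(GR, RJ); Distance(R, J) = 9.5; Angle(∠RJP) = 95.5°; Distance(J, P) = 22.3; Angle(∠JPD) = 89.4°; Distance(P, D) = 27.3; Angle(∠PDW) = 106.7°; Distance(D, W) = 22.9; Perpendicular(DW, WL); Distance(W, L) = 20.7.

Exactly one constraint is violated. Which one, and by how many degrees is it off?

Perpendicular(DW, WL) — off by 3.60°.

H = (0.00, 0.00) ✓; HG at -79.00° ✓; |HG| = 23.60 ✓; ∠(HG, GR) = 90.00° ✓; |GR| = 26.60 ✓; ∠(GR, RJ) = 90.00° ✓; |RJ| = 9.501 ✓; ∠RJP = 95.50° ✓; |JP| = 22.30 ✓; ∠JPD = 89.40° ✓; |PD| = 27.30 ✓; ∠PDW = 106.7° ✓; |DW| = 22.90 ✓; ∠(DW, WL) = 86.40° ✗; |WL| = 20.70 ✓.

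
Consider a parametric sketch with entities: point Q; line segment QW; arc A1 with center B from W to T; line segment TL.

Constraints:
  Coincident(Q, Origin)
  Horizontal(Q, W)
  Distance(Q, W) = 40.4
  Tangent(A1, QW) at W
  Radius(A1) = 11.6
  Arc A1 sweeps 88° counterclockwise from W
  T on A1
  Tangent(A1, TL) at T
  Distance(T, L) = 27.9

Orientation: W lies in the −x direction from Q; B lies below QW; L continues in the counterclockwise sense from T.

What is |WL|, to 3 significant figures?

41.0

Q is at the origin; Q and W share the same y with |QW| = 40.4 and W on the −x side, so W = (-40.4, 0.00). Since A1 is tangent to QW there, BW ⟂ QW, so B = W + (0, -11.6) = (-40.4, -11.6). On A1, W sits at bearing 90° from B; an 88° counterclockwise sweep puts T at bearing 178°, so T = B + 11.6·(cos 178°, sin 178°) = (-52.0, -11.2). The tangent condition forces BT to be normal to TL, so TL runs along (−sin 178°, cos 178°); with |TL| = 27.9, L = (-53.0, -39.1). Then |WL| = |L − W| = 41.0.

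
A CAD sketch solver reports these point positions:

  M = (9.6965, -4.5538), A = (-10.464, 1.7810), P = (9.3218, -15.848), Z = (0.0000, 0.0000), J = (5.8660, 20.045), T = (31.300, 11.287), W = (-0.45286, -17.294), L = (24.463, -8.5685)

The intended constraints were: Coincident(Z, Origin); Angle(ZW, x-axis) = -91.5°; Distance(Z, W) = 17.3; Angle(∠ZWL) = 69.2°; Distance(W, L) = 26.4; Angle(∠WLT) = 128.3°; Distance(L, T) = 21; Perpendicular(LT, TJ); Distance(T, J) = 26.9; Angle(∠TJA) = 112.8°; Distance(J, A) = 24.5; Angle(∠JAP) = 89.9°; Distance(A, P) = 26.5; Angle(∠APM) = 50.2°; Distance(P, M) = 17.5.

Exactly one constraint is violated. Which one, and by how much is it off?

Distance(P, M) = 17.5 — off by 6.20.

Z = (0.00, 0.00) ✓; ZW at -91.50° ✓; |ZW| = 17.30 ✓; ∠ZWL = 69.20° ✓; |WL| = 26.40 ✓; ∠WLT = 128.3° ✓; |LT| = 21.00 ✓; ∠(LT, TJ) = 90.00° ✓; |TJ| = 26.90 ✓; ∠TJA = 112.8° ✓; |JA| = 24.50 ✓; ∠JAP = 89.90° ✓; |AP| = 26.50 ✓; ∠APM = 50.20° ✓; |PM| = 11.30 ✗.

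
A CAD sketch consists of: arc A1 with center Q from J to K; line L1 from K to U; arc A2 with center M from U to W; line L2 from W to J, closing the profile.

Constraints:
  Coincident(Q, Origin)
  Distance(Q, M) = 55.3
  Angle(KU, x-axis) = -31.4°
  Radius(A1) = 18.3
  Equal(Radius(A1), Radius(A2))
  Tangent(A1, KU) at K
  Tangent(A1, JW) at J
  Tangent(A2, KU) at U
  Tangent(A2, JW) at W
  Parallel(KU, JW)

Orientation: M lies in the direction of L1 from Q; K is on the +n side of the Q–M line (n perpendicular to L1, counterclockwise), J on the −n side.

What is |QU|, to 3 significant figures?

58.2

The slot axis is L1's direction at -31.4°, so u = (cos -31.4°, sin -31.4°) = (0.854, -0.521) and n = (−sin -31.4°, cos -31.4°) = (0.521, 0.854). Q is at the origin and M lies 55.3 along u from Q, so M = 55.3·u = (47.2, -28.8). Tangency of A1 to both parallel lines with radius 18.3 puts K and J at Q ± 18.3·n: K = (9.53, 15.6), J = (-9.53, -15.6). Equal radii place U and W the same way about M: U = M + 18.3·n = (56.7, -13.2), W = M − 18.3·n = (37.7, -44.4). Then |QU| = |U − Q| = 58.2.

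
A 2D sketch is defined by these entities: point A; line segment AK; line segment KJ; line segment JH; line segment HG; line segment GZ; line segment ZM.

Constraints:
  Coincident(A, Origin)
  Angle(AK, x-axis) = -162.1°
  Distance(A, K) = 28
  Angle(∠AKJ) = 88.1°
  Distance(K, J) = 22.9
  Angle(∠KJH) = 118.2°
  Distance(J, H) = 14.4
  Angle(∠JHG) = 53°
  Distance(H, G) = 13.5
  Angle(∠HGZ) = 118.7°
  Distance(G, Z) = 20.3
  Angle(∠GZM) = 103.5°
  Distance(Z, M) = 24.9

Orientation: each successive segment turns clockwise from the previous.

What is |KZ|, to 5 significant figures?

12.688

A is at the origin; AK runs at -162.1° with length 28.0, so K = (-26.645, -8.6060). ∠AKJ = 88.1° gives KJ at 106.00° from the x-axis; with |KJ| = 22.9, J = (-32.957, 13.407). ∠KJH = 118.2° gives JH at 44.200° from the x-axis; with |JH| = 14.4, H = (-22.633, 23.446). ∠JHG = 53.0° gives HG at -82.800° from the x-axis; with |HG| = 13.5, G = (-20.941, 10.053). ∠HGZ = 118.7° gives GZ at -144.10° from the x-axis; with |GZ| = 20.3, Z = (-37.385, -1.8508). Then |KZ| = |Z − K| = 12.688.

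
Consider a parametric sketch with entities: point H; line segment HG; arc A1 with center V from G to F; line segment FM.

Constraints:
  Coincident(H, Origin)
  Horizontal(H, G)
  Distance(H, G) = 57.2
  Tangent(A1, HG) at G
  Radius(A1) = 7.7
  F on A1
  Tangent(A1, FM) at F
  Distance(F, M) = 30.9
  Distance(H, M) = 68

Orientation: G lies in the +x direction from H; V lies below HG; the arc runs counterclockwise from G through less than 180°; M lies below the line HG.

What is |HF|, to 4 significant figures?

50.47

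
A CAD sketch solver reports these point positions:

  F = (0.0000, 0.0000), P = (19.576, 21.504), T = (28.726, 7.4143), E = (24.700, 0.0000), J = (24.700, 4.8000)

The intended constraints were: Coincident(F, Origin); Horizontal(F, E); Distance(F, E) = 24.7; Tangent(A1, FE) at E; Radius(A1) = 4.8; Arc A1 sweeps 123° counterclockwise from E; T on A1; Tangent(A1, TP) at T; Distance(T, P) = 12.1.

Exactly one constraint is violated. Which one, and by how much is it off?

Distance(T, P) = 12.1 — off by 4.70.

F = (0.00, 0.00) ✓; F.y = 0.00, E.y = 0.00 ✓; |FE| = 24.70 ✓; ∠(JE, EF) = 90.00° ✓; |JE| = 4.800 ✓; bearing(J→T) − bearing(J→E) = 123.0° ✓; |JT| = 4.800 ✓; ∠(JT, TP) = 90.00° ✓; |TP| = 16.80 ✗.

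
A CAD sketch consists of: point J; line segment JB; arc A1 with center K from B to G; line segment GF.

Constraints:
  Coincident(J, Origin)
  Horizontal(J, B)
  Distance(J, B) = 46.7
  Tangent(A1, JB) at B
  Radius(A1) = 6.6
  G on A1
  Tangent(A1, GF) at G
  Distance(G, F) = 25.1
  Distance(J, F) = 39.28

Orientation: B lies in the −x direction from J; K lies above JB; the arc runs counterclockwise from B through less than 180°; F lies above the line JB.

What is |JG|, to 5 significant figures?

40.975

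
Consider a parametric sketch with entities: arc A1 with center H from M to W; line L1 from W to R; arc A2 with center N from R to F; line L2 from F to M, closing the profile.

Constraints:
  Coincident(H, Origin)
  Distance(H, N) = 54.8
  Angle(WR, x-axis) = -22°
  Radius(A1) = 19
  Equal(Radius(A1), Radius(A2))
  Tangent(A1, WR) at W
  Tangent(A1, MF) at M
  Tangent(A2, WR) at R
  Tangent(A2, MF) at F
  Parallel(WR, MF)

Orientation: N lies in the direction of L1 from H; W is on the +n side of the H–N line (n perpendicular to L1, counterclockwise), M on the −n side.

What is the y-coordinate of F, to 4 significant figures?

-38.14

The slot axis is L1's direction at -22.0°, so u = (cos -22.0°, sin -22.0°) = (0.9272, -0.3746) and n = (−sin -22.0°, cos -22.0°) = (0.3746, 0.9272). H is at the origin and N lies 54.8 along u from H, so N = 54.8·u = (50.81, -20.53). Tangency of A1 to both parallel lines with radius 19.0 puts W and M at H ± 19.0·n: W = (7.118, 17.62), M = (-7.118, -17.62). Equal radii place R and F the same way about N: R = N + 19.0·n = (57.93, -2.912), F = N − 19.0·n = (43.69, -38.14). So F.y = -38.14.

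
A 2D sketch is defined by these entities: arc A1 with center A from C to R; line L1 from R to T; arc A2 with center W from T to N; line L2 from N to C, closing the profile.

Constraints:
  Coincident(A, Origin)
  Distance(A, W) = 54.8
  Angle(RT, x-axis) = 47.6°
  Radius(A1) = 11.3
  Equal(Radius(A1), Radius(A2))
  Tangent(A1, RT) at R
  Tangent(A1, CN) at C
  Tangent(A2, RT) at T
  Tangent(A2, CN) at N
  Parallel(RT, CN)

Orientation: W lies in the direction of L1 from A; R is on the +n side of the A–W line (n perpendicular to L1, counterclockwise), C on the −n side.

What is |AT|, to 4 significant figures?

55.95

The slot axis is L1's direction at 47.6°, so u = (cos 47.6°, sin 47.6°) = (0.6743, 0.7385) and n = (−sin 47.6°, cos 47.6°) = (-0.7385, 0.6743). A is at the origin and W lies 54.8 along u from A, so W = 54.8·u = (36.95, 40.47). Tangency of A1 to both parallel lines with radius 11.3 puts R and C at A ± 11.3·n: R = (-8.345, 7.620), C = (8.345, -7.620). Equal radii place T and N the same way about W: T = W + 11.3·n = (28.61, 48.09), N = W − 11.3·n = (45.30, 32.85). Then |AT| = |T − A| = 55.95.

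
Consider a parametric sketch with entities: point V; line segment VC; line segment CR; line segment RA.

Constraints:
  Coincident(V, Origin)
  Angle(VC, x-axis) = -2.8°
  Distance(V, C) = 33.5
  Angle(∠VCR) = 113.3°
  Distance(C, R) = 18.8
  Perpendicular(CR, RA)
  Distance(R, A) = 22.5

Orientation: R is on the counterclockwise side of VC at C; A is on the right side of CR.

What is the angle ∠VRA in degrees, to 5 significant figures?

133.83°

∠VCR = 113.3°, so CR runs at -2.8° + (180° − 113.3°) = 63.900° from the x-axis; with |CR| = 18.8, R = C + 18.8·(cos 63.900°, sin 63.900°) = (41.731, 15.246). The perpendicularity gives RA at right angles to CR; with |RA| = 22.5 on the right of CR, A = R + 22.5·(0.89803, -0.43994) = (61.936, 5.3478). Then cos ∠VRA = RV·RA / (|RV||RA|), giving 133.83°.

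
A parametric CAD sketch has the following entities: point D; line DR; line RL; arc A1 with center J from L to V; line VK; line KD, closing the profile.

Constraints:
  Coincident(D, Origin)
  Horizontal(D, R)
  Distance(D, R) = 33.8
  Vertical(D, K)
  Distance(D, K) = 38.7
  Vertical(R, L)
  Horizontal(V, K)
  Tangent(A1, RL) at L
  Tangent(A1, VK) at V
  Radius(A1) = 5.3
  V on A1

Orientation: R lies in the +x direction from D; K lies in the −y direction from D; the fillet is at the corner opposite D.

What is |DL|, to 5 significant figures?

47.518

D is at the origin; DR is horizontal with |DR| = 33.8 and R on the +x side, so R = (33.800, 0.0000). D and K share the same x with |DK| = 38.7 and K on the −y side, so K = (0.0000, -38.700). The virtual corner opposite D is at (33.800, -38.700). Since A1 is tangent to RL there, JL ⟂ RL and A1 meets VK tangentially, so JV is at right angles to VK, with radius 5.3, so the center J sits 5.3 in from both sides at J = (28.500, -33.400). That places the tangent points at L = (33.800, -33.400) on RL and V = (28.500, -38.700) on VK. Then |DL| = |L − D| = 47.518.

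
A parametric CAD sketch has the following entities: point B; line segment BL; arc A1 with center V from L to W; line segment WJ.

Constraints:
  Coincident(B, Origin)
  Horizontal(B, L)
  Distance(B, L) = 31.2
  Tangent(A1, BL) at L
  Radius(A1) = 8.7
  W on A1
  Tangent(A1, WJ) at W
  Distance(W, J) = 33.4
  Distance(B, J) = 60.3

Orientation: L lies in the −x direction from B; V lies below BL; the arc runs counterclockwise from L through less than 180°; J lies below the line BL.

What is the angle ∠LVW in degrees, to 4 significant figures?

81.55°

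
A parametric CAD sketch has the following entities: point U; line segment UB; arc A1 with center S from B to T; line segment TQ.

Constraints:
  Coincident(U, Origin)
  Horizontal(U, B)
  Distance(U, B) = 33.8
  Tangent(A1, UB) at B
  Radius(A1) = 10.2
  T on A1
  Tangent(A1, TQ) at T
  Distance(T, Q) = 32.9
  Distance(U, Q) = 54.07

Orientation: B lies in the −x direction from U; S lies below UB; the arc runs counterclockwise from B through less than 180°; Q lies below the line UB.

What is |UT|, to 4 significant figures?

45.47

U is at the origin; UB is horizontal with |UB| = 33.8 and B on the −x side, so B = (-33.80, 0.000). The tangent condition forces SB to be normal to UB, so S = B + (0, -10.2) = (-33.80, -10.20). Since ST ⟂ TQ (tangency), |SQ| = √(10.2² + 32.9²) = 34.44 regardless of where T sits on A1. So Q lies on both circle(U, 54.07) and circle(S, 34.44); the below-UB intersection is Q = (-30.71, -44.51). T is the foot of the tangent from Q: T = (-43.23, -14.08).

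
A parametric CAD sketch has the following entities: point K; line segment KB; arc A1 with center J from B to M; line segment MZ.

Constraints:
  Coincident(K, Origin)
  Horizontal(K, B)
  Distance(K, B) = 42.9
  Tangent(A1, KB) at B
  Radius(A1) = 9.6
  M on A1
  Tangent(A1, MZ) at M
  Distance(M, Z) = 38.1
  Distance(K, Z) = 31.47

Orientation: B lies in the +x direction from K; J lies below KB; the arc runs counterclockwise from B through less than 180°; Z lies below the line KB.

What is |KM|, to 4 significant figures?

36.17

K is at the origin; KB is horizontal with |KB| = 42.9 and B on the +x side, so B = (42.90, 0.000). The tangent condition forces JB to be normal to KB, so J = B + (0, -9.6) = (42.90, -9.600). Since JM ⟂ MZ (tangency), |JZ| = √(9.6² + 38.1²) = 39.29 regardless of where M sits on A1. So Z lies on both circle(K, 31.47) and circle(J, 39.29); the below-KB intersection is Z = (9.350, -30.05). M is the foot of the tangent from Z: M = (36.05, -2.872).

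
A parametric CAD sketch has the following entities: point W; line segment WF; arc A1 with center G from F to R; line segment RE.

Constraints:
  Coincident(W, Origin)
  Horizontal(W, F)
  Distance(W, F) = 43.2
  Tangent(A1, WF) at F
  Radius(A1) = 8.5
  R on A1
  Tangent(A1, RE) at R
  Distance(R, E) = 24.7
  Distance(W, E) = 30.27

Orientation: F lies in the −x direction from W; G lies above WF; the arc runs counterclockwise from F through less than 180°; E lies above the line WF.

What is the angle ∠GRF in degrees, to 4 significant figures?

64.98°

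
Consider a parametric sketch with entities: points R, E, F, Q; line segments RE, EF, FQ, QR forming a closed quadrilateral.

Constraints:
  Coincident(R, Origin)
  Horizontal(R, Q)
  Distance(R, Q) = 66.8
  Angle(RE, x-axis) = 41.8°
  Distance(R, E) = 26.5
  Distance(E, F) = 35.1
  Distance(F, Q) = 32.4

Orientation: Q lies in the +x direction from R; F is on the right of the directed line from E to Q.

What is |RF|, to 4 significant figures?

39.24

Checks: |EF| = 35.10 ✓; |FQ| = 32.40 ✓.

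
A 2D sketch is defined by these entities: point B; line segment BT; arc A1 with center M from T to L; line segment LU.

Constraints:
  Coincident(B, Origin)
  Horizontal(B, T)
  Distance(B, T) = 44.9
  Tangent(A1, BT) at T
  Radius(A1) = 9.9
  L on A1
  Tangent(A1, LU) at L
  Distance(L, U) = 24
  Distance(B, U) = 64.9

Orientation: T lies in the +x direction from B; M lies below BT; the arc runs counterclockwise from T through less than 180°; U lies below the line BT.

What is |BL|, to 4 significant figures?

41.76

B is at the origin; B and T share the same y with |BT| = 44.9 and T on the +x side, so T = (44.90, 0.000). Tangency of A1 to BT means the radius MT is perpendicular to BT, so M = T + (0, -9.9) = (44.90, -9.900). Since ML ⟂ LU (tangency), |MU| = √(9.9² + 24.0²) = 25.96 regardless of where L sits on A1. So U lies on both circle(B, 64.9) and circle(M, 25.96); the below-BT intersection is U = (55.54, -33.58). L is the foot of the tangent from U: L = (38.10, -17.09).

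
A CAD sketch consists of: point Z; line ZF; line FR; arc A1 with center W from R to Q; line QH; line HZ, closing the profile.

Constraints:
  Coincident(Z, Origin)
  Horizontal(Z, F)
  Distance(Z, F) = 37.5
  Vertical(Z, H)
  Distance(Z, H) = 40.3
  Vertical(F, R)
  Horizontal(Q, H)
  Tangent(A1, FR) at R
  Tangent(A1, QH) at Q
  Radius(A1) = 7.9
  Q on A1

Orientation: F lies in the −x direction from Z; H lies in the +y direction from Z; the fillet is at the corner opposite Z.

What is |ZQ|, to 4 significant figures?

50.00

Z is at the origin; Z and F share the same y with |ZF| = 37.5 and F on the −x side, so F = (-37.50, 0.000). Z and H share the same x with |ZH| = 40.3 and H on the +y side, so H = (0.000, 40.30). The virtual corner opposite Z is at (-37.50, 40.30). A1 meets FR tangentially, so WR is at right angles to FR and since A1 is tangent to QH there, WQ ⟂ QH, with radius 7.9, so the center W sits 7.9 in from both sides at W = (-29.60, 32.40). That places the tangent points at R = (-37.50, 32.40) on FR and Q = (-29.60, 40.30) on QH. Then |ZQ| = |Q − Z| = 50.00.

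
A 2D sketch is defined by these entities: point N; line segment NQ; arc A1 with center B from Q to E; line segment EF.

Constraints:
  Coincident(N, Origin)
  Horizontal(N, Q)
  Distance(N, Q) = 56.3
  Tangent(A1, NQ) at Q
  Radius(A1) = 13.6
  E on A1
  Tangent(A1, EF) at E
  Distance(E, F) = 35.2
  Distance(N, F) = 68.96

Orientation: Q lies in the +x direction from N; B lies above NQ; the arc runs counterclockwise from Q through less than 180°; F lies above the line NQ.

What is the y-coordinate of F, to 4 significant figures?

50.23

N is at the origin; NQ is horizontal with |NQ| = 56.3 and Q on the +x side, so Q = (56.30, 0.000). Since A1 is tangent to NQ there, BQ ⟂ NQ, so B = Q + (0, 13.6) = (56.30, 13.60). Since BE ⟂ EF (tangency), |BF| = √(13.6² + 35.2²) = 37.74 regardless of where E sits on A1. So F lies on both circle(N, 68.96) and circle(B, 37.74); the above-NQ intersection is F = (47.24, 50.23). E is the foot of the tangent from F: E = (67.44, 21.40).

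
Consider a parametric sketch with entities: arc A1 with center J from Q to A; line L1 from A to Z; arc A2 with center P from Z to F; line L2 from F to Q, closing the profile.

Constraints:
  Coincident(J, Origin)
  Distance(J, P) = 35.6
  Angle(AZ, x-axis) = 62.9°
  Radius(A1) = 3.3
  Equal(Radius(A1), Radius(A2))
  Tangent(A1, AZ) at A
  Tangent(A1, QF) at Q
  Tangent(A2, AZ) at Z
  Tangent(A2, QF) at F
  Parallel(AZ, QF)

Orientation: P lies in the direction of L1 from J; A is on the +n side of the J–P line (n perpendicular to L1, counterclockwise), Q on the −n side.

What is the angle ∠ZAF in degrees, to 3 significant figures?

10.5°

Tangency of A1 to both parallel lines with radius 3.3 puts A and Q at J ± 3.3·n: A = (-2.94, 1.50), Q = (2.94, -1.50). Equal radii place Z and F the same way about P: Z = P + 3.3·n = (13.3, 33.2), F = P − 3.3·n = (19.2, 30.2). Then cos ∠ZAF = AZ·AF / (|AZ||AF|), giving 10.5°.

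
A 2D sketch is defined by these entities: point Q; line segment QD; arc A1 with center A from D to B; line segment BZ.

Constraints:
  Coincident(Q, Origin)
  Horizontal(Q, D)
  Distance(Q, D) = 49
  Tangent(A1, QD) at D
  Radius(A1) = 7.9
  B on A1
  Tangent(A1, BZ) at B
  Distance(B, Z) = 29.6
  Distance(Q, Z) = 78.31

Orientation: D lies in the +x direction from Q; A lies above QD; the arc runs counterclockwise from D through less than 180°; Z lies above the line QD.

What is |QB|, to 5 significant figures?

55.145

Q is at the origin; QD is horizontal with |QD| = 49.0 and D on the +x side, so D = (49.000, 0.0000). Tangency of A1 to QD means the radius AD is perpendicular to QD, so A = D + (0, 7.9) = (49.000, 7.9000). Since AB ⟂ BZ (tangency), |AZ| = √(7.9² + 29.6²) = 30.636 regardless of where B sits on A1. So Z lies on both circle(Q, 78.31) and circle(A, 30.636); the above-QD intersection is Z = (74.009, 25.595). B is the foot of the tangent from Z: B = (55.072, 2.8457).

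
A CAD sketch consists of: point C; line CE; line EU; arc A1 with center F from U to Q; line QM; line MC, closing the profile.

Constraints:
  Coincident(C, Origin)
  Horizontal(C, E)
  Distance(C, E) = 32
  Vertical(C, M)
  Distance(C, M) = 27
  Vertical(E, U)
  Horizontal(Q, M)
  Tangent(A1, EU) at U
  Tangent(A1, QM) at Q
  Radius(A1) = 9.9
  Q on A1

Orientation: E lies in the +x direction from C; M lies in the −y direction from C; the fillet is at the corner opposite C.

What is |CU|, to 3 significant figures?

36.3

C is at the origin; C and E share the same y with |CE| = 32.0 and E on the +x side, so E = (32.0, 0.00). CM is vertical with |CM| = 27.0 and M on the −y side, so M = (0.00, -27.0). The virtual corner opposite C is at (32.0, -27.0). Tangency of A1 to EU means the radius FU is perpendicular to EU and A1 meets QM tangentially, so FQ is at right angles to QM, with radius 9.9, so the center F sits 9.9 in from both sides at F = (22.1, -17.1). That places the tangent points at U = (32.0, -17.1) on EU and Q = (22.1, -27.0) on QM. Then |CU| = |U − C| = 36.3.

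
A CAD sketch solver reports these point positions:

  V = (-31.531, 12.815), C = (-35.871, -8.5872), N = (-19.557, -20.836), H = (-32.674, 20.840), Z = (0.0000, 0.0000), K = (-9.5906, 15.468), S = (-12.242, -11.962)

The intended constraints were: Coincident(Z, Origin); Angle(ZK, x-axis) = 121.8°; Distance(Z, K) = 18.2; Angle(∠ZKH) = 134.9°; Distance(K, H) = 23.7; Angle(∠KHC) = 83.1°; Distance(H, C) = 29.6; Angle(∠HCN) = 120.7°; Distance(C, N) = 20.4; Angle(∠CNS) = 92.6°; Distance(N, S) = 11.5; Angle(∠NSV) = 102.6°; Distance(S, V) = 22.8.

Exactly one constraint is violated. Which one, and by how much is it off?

Distance(S, V) = 22.8 — off by 8.60.

Z = (0.00, 0.00) ✓; ZK at 121.8° ✓; |ZK| = 18.20 ✓; ∠ZKH = 134.9° ✓; |KH| = 23.70 ✓; ∠KHC = 83.10° ✓; |HC| = 29.60 ✓; ∠HCN = 120.7° ✓; |CN| = 20.40 ✓; ∠CNS = 92.60° ✓; |NS| = 11.50 ✓; ∠NSV = 102.6° ✓; |SV| = 31.40 ✗.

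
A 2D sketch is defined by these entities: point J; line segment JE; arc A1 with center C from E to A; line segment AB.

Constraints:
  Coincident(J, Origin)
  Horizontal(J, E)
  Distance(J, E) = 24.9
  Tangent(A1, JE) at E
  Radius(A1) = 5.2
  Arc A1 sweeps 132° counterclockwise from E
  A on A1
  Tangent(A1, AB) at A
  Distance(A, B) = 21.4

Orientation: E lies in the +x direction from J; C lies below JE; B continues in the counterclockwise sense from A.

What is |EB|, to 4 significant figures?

26.71

J is at the origin; JE is horizontal with |JE| = 24.9 and E on the +x side, so E = (24.90, 0.000). Tangency of A1 to JE means the radius CE is perpendicular to JE, so C = E + (0, -5.2) = (24.90, -5.200). On A1, E sits at bearing 90° from C; a 132° counterclockwise sweep puts A at bearing 222°, so A = C + 5.2·(cos 222°, sin 222°) = (21.04, -8.679). Tangency of A1 to AB means the radius CA is perpendicular to AB, so AB runs along (−sin 222°, cos 222°); with |AB| = 21.4, B = (35.36, -24.58). Then |EB| = |B − E| = 26.71.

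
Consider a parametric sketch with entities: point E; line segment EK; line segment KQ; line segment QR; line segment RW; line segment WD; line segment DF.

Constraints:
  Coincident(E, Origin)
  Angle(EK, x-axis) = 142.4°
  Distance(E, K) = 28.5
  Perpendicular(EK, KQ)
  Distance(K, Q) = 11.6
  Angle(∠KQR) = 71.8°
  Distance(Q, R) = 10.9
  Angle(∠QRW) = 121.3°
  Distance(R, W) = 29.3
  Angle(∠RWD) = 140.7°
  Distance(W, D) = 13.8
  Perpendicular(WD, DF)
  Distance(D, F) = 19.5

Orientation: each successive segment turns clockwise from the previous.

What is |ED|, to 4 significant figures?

37.16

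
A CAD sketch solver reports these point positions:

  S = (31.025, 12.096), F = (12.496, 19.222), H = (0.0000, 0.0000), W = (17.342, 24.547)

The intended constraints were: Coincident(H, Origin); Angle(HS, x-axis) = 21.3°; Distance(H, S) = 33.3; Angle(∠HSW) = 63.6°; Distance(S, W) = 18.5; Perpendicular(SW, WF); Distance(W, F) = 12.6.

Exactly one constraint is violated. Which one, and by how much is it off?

Distance(W, F) = 12.6 — off by 5.40.

H = (0.00, 0.00) ✓; HS at 21.30° ✓; |HS| = 33.30 ✓; ∠HSW = 63.60° ✓; |SW| = 18.50 ✓; ∠(SW, WF) = 90.00° ✓; |WF| = 7.200 ✗.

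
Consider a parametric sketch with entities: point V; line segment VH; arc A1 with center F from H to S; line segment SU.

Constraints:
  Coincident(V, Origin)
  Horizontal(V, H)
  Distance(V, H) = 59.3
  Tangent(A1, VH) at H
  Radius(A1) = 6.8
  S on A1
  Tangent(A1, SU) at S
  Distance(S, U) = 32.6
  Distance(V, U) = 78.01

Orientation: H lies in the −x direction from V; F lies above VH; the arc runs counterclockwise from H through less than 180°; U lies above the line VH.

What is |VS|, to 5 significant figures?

54.085

V is at the origin; V and H share the same y with |VH| = 59.3 and H on the −x side, so H = (-59.300, 0.0000). Since A1 is tangent to VH there, FH ⟂ VH, so F = H + (0, 6.8) = (-59.300, 6.8000). Since FS ⟂ SU (tangency), |FU| = √(6.8² + 32.6²) = 33.302 regardless of where S sits on A1. So U lies on both circle(V, 78.01) and circle(F, 33.302); the above-VH intersection is U = (-67.520, 39.071). S is the foot of the tangent from U: S = (-53.192, 9.7887).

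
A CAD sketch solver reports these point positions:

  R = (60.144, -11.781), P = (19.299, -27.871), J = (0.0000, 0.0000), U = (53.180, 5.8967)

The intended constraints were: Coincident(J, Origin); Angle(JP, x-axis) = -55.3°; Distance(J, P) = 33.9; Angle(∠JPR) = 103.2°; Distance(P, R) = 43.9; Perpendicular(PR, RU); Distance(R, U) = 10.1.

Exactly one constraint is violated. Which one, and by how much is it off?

Distance(R, U) = 10.1 — off by 8.90.

J = (0.00, 0.00) ✓; JP at -55.30° ✓; |JP| = 33.90 ✓; ∠JPR = 103.2° ✓; |PR| = 43.90 ✓; ∠(PR, RU) = 90.00° ✓; |RU| = 19.00 ✗.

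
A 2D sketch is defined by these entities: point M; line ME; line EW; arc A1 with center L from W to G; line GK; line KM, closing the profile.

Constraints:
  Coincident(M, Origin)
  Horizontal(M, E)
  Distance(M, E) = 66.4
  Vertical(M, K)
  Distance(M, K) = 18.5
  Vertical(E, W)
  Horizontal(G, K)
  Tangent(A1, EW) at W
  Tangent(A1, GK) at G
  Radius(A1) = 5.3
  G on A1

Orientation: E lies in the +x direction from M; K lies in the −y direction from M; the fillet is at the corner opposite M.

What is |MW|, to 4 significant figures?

67.70

M is at the origin; M and E share the same y with |ME| = 66.4 and E on the +x side, so E = (66.40, 0.000). M and K share the same x with |MK| = 18.5 and K on the −y side, so K = (0.000, -18.50). The virtual corner opposite M is at (66.40, -18.50). A1 meets EW tangentially, so LW is at right angles to EW and the tangent condition forces LG to be normal to GK, with radius 5.3, so the center L sits 5.3 in from both sides at L = (61.10, -13.20). That places the tangent points at W = (66.40, -13.20) on EW and G = (61.10, -18.50) on GK. Then |MW| = |W − M| = 67.70.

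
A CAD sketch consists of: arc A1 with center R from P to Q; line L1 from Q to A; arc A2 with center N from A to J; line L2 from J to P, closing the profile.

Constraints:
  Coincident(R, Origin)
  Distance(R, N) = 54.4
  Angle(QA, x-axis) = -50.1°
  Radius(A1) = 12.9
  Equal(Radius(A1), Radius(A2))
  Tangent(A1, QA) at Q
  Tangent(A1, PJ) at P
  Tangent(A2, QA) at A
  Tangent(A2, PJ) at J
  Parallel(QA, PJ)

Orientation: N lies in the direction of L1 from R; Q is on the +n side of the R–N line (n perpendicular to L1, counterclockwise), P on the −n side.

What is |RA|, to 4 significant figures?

55.91

The slot axis is L1's direction at -50.1°, so u = (cos -50.1°, sin -50.1°) = (0.6414, -0.7672) and n = (−sin -50.1°, cos -50.1°) = (0.7672, 0.6414). R is at the origin and N lies 54.4 along u from R, so N = 54.4·u = (34.89, -41.73). Tangency of A1 to both parallel lines with radius 12.9 puts Q and P at R ± 12.9·n: Q = (9.896, 8.275), P = (-9.896, -8.275). Equal radii place A and J the same way about N: A = N + 12.9·n = (44.79, -33.46), J = N − 12.9·n = (25.00, -50.01). Then |RA| = |A − R| = 55.91.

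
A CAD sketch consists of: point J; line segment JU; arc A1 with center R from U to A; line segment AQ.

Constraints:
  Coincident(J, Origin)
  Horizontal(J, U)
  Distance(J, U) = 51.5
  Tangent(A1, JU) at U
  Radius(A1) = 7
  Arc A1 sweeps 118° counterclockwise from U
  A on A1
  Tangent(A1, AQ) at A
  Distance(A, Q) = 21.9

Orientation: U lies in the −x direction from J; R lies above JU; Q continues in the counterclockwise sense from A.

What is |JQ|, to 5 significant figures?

63.000

J is at the origin; JU is horizontal with |JU| = 51.5 and U on the −x side, so U = (-51.500, 0.0000). Since A1 is tangent to JU there, RU ⟂ JU, so R = U + (0, 7) = (-51.500, 7.0000). On A1, U sits at bearing -90° from R; a 118° counterclockwise sweep puts A at bearing 28°, so A = R + 7.0·(cos 28°, sin 28°) = (-45.319, 10.286). A1 meets AQ tangentially, so RA is at right angles to AQ, so AQ runs along (−sin 28°, cos 28°); with |AQ| = 21.9, Q = (-55.601, 29.623). Then |JQ| = |Q − J| = 63.000.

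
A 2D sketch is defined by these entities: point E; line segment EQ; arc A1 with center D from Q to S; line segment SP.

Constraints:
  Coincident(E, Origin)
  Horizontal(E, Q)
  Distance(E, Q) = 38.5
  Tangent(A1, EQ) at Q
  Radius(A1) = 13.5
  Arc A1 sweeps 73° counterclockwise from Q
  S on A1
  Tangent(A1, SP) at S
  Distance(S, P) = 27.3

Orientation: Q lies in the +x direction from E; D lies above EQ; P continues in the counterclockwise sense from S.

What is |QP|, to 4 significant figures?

41.33

On A1, Q sits at bearing -90° from D; a 73° counterclockwise sweep puts S at bearing -17°, so S = D + 13.5·(cos -17°, sin -17°) = (51.41, 9.553). A1 meets SP tangentially, so DS is at right angles to SP, so SP runs along (−sin -17°, cos -17°); with |SP| = 27.3, P = (59.39, 35.66). Then |QP| = |P − Q| = 41.33.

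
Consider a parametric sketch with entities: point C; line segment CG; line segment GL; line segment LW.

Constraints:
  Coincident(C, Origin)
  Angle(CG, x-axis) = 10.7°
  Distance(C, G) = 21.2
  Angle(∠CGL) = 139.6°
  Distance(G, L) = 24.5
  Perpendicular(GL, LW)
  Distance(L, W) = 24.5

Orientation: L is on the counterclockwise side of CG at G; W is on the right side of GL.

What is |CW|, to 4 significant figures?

55.81

C is at the origin; CG runs at 10.7° with length 21.2, so G = 21.2·(cos 10.7°, sin 10.7°) = (20.83, 3.936). ∠CGL = 139.6°, so GL runs at 10.7° + (180° − 139.6°) = 51.10° from the x-axis; with |GL| = 24.5, L = G + 24.5·(cos 51.10°, sin 51.10°) = (36.22, 23.00). GL ⟂ LW; with |LW| = 24.5 on the right of GL, W = L + 24.5·(0.7782, -0.6280) = (55.28, 7.618). Then |CW| = |W − C| = 55.81.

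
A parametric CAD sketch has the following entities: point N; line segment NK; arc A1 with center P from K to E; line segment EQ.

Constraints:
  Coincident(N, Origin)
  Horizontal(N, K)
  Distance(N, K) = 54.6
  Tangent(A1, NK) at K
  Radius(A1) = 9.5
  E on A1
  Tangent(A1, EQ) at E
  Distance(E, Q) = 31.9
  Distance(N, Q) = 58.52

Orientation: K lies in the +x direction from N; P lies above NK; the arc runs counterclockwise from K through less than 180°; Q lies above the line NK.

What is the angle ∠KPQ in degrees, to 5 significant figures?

158.33°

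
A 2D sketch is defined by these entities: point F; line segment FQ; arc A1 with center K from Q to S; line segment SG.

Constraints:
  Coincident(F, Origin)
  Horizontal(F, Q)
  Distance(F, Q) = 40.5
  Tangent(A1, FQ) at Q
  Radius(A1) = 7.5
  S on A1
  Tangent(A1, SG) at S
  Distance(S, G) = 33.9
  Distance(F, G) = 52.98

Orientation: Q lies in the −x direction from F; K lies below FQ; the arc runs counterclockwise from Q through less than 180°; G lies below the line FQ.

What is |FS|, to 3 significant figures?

48.5

Checks: |KS| = 7.500 ✓; ∠(KS, SG) = 90.00° ✓; |SG| = 33.90 ✓; |FG| = 52.98 ✓.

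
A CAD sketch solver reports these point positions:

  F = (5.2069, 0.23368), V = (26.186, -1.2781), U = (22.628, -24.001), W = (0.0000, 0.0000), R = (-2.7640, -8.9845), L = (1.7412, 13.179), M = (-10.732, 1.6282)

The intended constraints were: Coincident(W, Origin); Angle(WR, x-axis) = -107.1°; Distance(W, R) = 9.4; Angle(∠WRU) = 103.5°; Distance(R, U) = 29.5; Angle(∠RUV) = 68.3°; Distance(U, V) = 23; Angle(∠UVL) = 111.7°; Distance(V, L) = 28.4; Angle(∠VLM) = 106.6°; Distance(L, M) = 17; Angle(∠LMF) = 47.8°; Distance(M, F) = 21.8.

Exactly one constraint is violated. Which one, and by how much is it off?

Distance(M, F) = 21.8 — off by 5.80.

W = (0.00, 0.00) ✓; WR at -107.1° ✓; |WR| = 9.400 ✓; ∠WRU = 103.5° ✓; |RU| = 29.50 ✓; ∠RUV = 68.30° ✓; |UV| = 23.00 ✓; ∠UVL = 111.7° ✓; |VL| = 28.40 ✓; ∠VLM = 106.6° ✓; |LM| = 17.00 ✓; ∠LMF = 47.80° ✓; |MF| = 16.00 ✗.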